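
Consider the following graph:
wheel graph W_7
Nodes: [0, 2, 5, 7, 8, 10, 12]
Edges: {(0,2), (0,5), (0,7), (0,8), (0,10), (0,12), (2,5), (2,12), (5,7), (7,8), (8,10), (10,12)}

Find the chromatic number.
Clique number ω(G) = 3 (lower bound: χ ≥ ω).
The clique on [0, 8, 10] has size 3, forcing χ ≥ 3, and the coloring below uses 3 colors, so χ(G) = 3.
A valid 3-coloring: color 1: [0]; color 2: [2, 7, 10]; color 3: [5, 8, 12].

χ(G) = 3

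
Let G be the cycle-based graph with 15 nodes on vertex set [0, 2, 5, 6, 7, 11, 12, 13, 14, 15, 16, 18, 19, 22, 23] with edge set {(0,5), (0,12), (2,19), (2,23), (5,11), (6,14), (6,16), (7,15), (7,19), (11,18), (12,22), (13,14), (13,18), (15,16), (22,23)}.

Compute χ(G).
Clique number ω(G) = 2 (lower bound: χ ≥ ω).
Odd cycle [6, 14, 13, 18, 11, 5, 0, 12, 22, 23, 2, 19, 7, 15, 16] needs 3 colors (χ ≥ 3).
The coloring below uses 3 colors, so χ(G) = 3.
A valid 3-coloring: color 1: [0, 2, 6, 11, 13, 15, 22]; color 2: [5, 12, 14, 16, 18, 19, 23]; color 3: [7].

χ(G) = 3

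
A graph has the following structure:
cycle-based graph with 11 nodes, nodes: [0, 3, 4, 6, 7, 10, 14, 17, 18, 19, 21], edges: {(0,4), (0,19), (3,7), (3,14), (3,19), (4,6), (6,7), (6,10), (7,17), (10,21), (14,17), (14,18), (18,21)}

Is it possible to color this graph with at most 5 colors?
A valid 5-coloring: color 1: [0, 3, 6, 17, 18]; color 2: [4, 7, 14, 19, 21]; color 3: [10].
(χ(G) = 3 ≤ 5.)

Yes, G is 5-colorable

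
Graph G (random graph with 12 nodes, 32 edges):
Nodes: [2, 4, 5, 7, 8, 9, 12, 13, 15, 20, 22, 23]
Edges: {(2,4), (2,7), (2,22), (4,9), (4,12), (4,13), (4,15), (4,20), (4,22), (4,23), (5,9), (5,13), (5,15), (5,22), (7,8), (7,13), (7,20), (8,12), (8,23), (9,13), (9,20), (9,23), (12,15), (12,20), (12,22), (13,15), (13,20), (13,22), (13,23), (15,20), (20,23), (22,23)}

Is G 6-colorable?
A valid 6-coloring: color 1: [2, 12, 13]; color 2: [4, 5, 7]; color 3: [8, 20, 22]; color 4: [15, 23]; color 5: [9].
(χ(G) = 5 ≤ 6.)

Yes, G is 6-colorable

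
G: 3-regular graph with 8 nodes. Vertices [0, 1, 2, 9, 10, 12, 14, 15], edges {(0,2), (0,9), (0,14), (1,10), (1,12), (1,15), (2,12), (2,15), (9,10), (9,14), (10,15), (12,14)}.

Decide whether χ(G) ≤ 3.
Yes, G is 3-colorable

A valid 3-coloring: color 1: [0, 12, 15]; color 2: [2, 10, 14]; color 3: [1, 9].
(χ(G) = 3 ≤ 3.)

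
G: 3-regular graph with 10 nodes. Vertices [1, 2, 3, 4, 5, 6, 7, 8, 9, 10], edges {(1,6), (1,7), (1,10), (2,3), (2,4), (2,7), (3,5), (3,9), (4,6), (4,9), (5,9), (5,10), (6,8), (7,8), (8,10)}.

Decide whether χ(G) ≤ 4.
Yes, G is 4-colorable

A valid 4-coloring: color 1: [1, 2, 5, 8]; color 2: [3, 4, 7, 10]; color 3: [6, 9].
(χ(G) = 3 ≤ 4.)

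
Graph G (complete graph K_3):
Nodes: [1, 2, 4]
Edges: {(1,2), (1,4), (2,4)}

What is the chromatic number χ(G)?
χ(G) = 3

Clique number ω(G) = 3 (lower bound: χ ≥ ω).
The clique on [1, 2, 4] has size 3, forcing χ ≥ 3, and the coloring below uses 3 colors, so χ(G) = 3.
A valid 3-coloring: color 1: [2]; color 2: [4]; color 3: [1].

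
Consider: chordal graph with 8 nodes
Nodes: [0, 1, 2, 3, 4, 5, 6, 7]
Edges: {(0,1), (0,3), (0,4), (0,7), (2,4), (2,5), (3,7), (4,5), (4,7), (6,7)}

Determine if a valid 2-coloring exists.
The clique on vertices [0, 3, 7] has size 3 > 2, so it alone needs 3 colors.

No, G is not 2-colorable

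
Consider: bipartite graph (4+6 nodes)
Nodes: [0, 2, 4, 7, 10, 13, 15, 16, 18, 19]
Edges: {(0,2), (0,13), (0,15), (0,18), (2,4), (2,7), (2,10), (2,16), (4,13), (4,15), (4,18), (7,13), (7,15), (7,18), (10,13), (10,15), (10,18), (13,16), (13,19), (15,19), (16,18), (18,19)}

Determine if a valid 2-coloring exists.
Yes, G is 2-colorable

A valid 2-coloring: color 1: [2, 13, 15, 18]; color 2: [0, 4, 7, 10, 16, 19].
(χ(G) = 2 ≤ 2.)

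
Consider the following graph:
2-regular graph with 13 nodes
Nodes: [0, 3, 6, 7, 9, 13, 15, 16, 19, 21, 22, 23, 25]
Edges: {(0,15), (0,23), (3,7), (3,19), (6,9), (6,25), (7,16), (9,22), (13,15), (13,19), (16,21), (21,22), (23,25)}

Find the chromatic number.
Clique number ω(G) = 2 (lower bound: χ ≥ ω).
Odd cycle [0, 15, 13, 19, 3, 7, 16, 21, 22, 9, 6, 25, 23] needs 3 colors (χ ≥ 3).
The coloring below uses 3 colors, so χ(G) = 3.
A valid 3-coloring: color 1: [0, 3, 9, 13, 21, 25]; color 2: [6, 7, 15, 19, 22, 23]; color 3: [16].

χ(G) = 3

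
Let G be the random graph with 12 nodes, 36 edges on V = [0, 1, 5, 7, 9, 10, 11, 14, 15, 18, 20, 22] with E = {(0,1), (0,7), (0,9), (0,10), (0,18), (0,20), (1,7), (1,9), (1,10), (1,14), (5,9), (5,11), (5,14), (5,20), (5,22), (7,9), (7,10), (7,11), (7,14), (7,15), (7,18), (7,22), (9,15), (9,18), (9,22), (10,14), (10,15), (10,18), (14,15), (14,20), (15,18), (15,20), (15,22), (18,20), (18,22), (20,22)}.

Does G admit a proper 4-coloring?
The clique on vertices [7, 9, 15, 18, 22] has size 5 > 4, so it alone needs 5 colors.

No, G is not 4-colorable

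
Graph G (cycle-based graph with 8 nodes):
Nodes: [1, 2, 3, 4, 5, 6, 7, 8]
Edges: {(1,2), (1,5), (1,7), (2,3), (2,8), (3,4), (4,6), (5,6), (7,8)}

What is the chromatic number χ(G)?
Clique number ω(G) = 2 (lower bound: χ ≥ ω).
The graph is bipartite (no odd cycle), so 2 colors suffice: χ(G) = 2.
A valid 2-coloring: color 1: [1, 3, 6, 8]; color 2: [2, 4, 5, 7].

χ(G) = 2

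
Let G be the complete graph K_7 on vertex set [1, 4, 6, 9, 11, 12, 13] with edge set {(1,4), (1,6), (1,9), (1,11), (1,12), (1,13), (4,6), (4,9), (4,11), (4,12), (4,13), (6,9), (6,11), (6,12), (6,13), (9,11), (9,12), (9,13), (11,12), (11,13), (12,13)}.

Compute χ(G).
Clique number ω(G) = 7 (lower bound: χ ≥ ω).
The clique on [1, 4, 6, 9, 11, 12, 13] has size 7, forcing χ ≥ 7, and the coloring below uses 7 colors, so χ(G) = 7.
A valid 7-coloring: color 1: [13]; color 2: [12]; color 3: [6]; color 4: [11]; color 5: [4]; color 6: [1]; color 7: [9].

χ(G) = 7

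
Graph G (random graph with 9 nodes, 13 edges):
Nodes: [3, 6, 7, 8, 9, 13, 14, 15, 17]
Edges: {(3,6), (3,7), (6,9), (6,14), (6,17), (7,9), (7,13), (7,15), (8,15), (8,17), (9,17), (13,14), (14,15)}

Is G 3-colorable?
Yes, G is 3-colorable

A valid 3-coloring: color 1: [6, 13, 15]; color 2: [7, 14, 17]; color 3: [3, 8, 9].
(χ(G) = 3 ≤ 3.)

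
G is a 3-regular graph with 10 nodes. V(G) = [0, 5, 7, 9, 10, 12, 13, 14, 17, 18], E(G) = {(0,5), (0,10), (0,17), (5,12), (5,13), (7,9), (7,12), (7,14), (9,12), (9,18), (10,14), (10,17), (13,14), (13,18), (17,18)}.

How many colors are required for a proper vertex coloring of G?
Clique number ω(G) = 3 (lower bound: χ ≥ ω).
The clique on [0, 10, 17] has size 3, forcing χ ≥ 3, and the coloring below uses 3 colors, so χ(G) = 3.
A valid 3-coloring: color 1: [5, 7, 10, 18]; color 2: [12, 14, 17]; color 3: [0, 9, 13].

χ(G) = 3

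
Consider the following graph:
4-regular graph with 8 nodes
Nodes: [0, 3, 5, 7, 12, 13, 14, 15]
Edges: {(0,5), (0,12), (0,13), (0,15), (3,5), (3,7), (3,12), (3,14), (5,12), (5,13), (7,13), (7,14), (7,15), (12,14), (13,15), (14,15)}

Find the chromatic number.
χ(G) = 4

Clique number ω(G) = 3 (lower bound: χ ≥ ω).
Suppose a proper 3-coloring c exists. The clique [0, 5, 12] takes 3 distinct colors; by symmetry let c(0) = 1, c(5) = 2, c(12) = 3.
- Vertex 3: neighbors [5, 12] already have colors [2, 3] ⇒ c(3) = 1.
- Vertex 13: neighbors [0, 5] already have colors [1, 2] ⇒ c(13) = 3.
- Vertex 7: neighbors [3, 13] already have colors [1, 3] ⇒ c(7) = 2.
- Vertex 14: neighbors [3, 7, 12] already have colors [1, 2, 3] — all 3 colors blocked. Contradiction.
The forced assignments end in a contradiction, so G has no proper 3-coloring (χ ≥ 4).
The coloring below uses 4 colors, so χ(G) = 4.
A valid 4-coloring: color 1: [0, 14]; color 2: [5, 15]; color 3: [3, 13]; color 4: [7, 12].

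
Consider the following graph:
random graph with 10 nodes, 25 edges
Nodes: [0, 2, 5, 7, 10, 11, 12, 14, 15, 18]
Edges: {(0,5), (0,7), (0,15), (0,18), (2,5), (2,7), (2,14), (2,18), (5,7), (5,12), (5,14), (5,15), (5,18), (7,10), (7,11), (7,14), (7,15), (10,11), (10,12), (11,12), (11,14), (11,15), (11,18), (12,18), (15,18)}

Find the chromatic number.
Clique number ω(G) = 4 (lower bound: χ ≥ ω).
The clique on [0, 5, 15, 18] has size 4, forcing χ ≥ 4, and the coloring below uses 4 colors, so χ(G) = 4.
A valid 4-coloring: color 1: [7, 18]; color 2: [5, 11]; color 3: [2, 10, 15]; color 4: [0, 12, 14].

χ(G) = 4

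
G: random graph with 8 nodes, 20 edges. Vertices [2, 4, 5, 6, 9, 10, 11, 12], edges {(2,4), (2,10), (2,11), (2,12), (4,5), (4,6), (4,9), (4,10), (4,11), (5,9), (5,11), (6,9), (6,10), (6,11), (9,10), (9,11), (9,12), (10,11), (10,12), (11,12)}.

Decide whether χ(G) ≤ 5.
Yes, G is 5-colorable

A valid 5-coloring: color 1: [11]; color 2: [5, 10]; color 3: [2, 9]; color 4: [4, 12]; color 5: [6].
(χ(G) = 5 ≤ 5.)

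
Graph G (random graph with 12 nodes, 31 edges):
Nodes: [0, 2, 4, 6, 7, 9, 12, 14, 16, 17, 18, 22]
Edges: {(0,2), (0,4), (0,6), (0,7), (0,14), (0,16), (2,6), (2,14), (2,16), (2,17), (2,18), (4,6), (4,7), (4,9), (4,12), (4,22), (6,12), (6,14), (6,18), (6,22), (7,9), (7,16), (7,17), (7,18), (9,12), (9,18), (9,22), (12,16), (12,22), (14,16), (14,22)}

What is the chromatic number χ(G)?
χ(G) = 4

Clique number ω(G) = 4 (lower bound: χ ≥ ω).
The clique on [0, 2, 6, 14] has size 4, forcing χ ≥ 4, and the coloring below uses 4 colors, so χ(G) = 4.
A valid 4-coloring: color 1: [6, 9, 16, 17]; color 2: [2, 4]; color 3: [0, 18, 22]; color 4: [7, 12, 14].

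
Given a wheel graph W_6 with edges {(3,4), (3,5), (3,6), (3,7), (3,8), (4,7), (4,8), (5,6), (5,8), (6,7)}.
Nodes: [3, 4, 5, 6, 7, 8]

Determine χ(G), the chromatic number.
χ(G) = 4

Clique number ω(G) = 3 (lower bound: χ ≥ ω).
Odd cycle [4, 7, 6, 5, 8] needs 3 colors (χ ≥ 3).
Vertex 3 is adjacent to every vertex of [4, 5, 6, 7, 8], which already need 3 colors among themselves, so 3 needs a new color (χ ≥ 4).
The coloring below uses 4 colors, so χ(G) = 4.
A valid 4-coloring: color 1: [3]; color 2: [4, 5]; color 3: [7, 8]; color 4: [6].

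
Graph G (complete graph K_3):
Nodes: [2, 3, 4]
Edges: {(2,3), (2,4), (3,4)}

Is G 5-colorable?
A valid 5-coloring: color 1: [2]; color 2: [4]; color 3: [3].
(χ(G) = 3 ≤ 5.)

Yes, G is 5-colorable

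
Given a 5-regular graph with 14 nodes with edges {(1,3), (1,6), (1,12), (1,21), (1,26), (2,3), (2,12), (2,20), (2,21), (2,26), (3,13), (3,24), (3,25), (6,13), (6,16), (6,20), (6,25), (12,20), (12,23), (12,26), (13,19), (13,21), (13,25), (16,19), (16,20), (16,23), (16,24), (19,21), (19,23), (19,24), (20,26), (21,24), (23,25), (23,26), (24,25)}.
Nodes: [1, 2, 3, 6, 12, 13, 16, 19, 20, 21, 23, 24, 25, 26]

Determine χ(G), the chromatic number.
Clique number ω(G) = 4 (lower bound: χ ≥ ω).
The clique on [2, 12, 20, 26] has size 4, forcing χ ≥ 4, and the coloring below uses 4 colors, so χ(G) = 4.
A valid 4-coloring: color 1: [1, 2, 13, 16]; color 2: [3, 20, 21, 23]; color 3: [6, 24, 26]; color 4: [12, 19, 25].

χ(G) = 4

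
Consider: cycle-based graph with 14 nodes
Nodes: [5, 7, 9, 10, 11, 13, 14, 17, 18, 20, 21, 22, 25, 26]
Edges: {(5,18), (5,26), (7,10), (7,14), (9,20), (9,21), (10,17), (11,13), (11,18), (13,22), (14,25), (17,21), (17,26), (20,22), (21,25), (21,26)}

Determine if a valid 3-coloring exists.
A valid 3-coloring: color 1: [10, 13, 14, 18, 20, 21]; color 2: [7, 9, 11, 22, 25, 26]; color 3: [5, 17].
(χ(G) = 3 ≤ 3.)

Yes, G is 3-colorable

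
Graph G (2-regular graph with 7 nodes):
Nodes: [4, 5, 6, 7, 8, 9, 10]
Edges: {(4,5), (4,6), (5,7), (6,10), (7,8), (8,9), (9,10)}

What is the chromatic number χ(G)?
Clique number ω(G) = 2 (lower bound: χ ≥ ω).
Odd cycle [10, 9, 8, 7, 5, 4, 6] needs 3 colors (χ ≥ 3).
The coloring below uses 3 colors, so χ(G) = 3.
A valid 3-coloring: color 1: [4, 8, 10]; color 2: [6, 7, 9]; color 3: [5].

χ(G) = 3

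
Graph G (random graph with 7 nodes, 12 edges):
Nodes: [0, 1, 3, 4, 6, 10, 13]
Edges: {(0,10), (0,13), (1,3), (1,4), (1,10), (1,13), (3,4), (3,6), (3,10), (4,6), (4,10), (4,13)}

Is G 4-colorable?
Yes, G is 4-colorable

A valid 4-coloring: color 1: [0, 4]; color 2: [1, 6]; color 3: [10, 13]; color 4: [3].
(χ(G) = 4 ≤ 4.)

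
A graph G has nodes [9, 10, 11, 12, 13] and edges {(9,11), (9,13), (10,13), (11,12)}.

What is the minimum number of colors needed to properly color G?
χ(G) = 2

Clique number ω(G) = 2 (lower bound: χ ≥ ω).
The graph is bipartite (no odd cycle), so 2 colors suffice: χ(G) = 2.
A valid 2-coloring: color 1: [11, 13]; color 2: [9, 10, 12].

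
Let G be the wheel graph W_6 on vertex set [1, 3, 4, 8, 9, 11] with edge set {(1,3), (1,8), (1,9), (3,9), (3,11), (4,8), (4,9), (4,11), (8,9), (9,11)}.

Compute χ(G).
Clique number ω(G) = 3 (lower bound: χ ≥ ω).
Odd cycle [11, 4, 8, 1, 3] needs 3 colors (χ ≥ 3).
Vertex 9 is adjacent to every vertex of [1, 3, 4, 8, 11], which already need 3 colors among themselves, so 9 needs a new color (χ ≥ 4).
The coloring below uses 4 colors, so χ(G) = 4.
A valid 4-coloring: color 1: [9]; color 2: [1, 11]; color 3: [3, 4]; color 4: [8].

χ(G) = 4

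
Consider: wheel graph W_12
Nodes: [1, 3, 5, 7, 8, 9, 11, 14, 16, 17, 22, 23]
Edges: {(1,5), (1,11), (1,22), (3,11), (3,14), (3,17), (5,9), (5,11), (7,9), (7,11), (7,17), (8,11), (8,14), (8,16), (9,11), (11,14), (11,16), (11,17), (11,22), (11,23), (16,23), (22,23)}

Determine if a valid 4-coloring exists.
A valid 4-coloring: color 1: [11]; color 2: [1, 9, 14, 16, 17]; color 3: [3, 5, 7, 8, 23]; color 4: [22].
(χ(G) = 4 ≤ 4.)

Yes, G is 4-colorable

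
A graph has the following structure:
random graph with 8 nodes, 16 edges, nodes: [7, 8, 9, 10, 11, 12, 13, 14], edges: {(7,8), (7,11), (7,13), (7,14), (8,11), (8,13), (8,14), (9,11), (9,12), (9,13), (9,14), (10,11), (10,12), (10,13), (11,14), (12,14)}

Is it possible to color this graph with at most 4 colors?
Yes, G is 4-colorable

A valid 4-coloring: color 1: [13, 14]; color 2: [11, 12]; color 3: [7, 9, 10]; color 4: [8].
(χ(G) = 4 ≤ 4.)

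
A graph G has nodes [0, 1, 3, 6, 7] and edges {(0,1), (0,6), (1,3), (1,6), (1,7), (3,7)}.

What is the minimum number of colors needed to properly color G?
χ(G) = 3

Clique number ω(G) = 3 (lower bound: χ ≥ ω).
The clique on [0, 1, 6] has size 3, forcing χ ≥ 3, and the coloring below uses 3 colors, so χ(G) = 3.
A valid 3-coloring: color 1: [1]; color 2: [0, 3]; color 3: [6, 7].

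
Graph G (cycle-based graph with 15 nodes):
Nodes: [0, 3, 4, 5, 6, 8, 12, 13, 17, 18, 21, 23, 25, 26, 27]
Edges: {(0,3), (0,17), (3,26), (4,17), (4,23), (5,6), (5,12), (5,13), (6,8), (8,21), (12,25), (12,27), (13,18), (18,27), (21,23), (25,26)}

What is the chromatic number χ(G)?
χ(G) = 3

Clique number ω(G) = 2 (lower bound: χ ≥ ω).
Odd cycle [13, 18, 27, 12, 5] needs 3 colors (χ ≥ 3).
The coloring below uses 3 colors, so χ(G) = 3.
A valid 3-coloring: color 1: [3, 5, 8, 17, 18, 23, 25]; color 2: [0, 4, 6, 12, 13, 21, 26]; color 3: [27].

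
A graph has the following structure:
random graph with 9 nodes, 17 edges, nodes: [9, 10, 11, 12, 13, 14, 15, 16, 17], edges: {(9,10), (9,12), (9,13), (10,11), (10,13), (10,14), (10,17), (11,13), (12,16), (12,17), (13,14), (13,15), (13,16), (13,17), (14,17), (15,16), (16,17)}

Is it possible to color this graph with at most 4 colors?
Yes, G is 4-colorable

A valid 4-coloring: color 1: [12, 13]; color 2: [9, 11, 15, 17]; color 3: [10, 16]; color 4: [14].
(χ(G) = 4 ≤ 4.)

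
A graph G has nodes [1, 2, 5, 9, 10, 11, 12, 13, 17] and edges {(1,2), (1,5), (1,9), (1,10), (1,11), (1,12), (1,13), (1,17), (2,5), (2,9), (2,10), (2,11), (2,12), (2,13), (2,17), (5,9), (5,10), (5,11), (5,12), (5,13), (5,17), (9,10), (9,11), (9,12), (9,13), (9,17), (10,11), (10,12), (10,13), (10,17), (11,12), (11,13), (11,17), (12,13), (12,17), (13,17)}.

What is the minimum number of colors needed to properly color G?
χ(G) = 9

Clique number ω(G) = 9 (lower bound: χ ≥ ω).
The clique on [1, 2, 5, 9, 10, 11, 12, 13, 17] has size 9, forcing χ ≥ 9, and the coloring below uses 9 colors, so χ(G) = 9.
A valid 9-coloring: color 1: [12]; color 2: [2]; color 3: [10]; color 4: [11]; color 5: [5]; color 6: [17]; color 7: [1]; color 8: [13]; color 9: [9].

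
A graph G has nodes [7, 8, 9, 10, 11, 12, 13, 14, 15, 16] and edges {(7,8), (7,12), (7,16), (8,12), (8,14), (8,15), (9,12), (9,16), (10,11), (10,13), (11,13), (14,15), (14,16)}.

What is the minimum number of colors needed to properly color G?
χ(G) = 3

Clique number ω(G) = 3 (lower bound: χ ≥ ω).
The clique on [7, 8, 12] has size 3, forcing χ ≥ 3, and the coloring below uses 3 colors, so χ(G) = 3.
A valid 3-coloring: color 1: [8, 13, 16]; color 2: [10, 12, 14]; color 3: [7, 9, 11, 15].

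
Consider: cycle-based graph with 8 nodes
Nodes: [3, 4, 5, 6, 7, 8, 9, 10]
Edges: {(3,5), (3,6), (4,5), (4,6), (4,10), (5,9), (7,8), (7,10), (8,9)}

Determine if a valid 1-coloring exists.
Edge (3,5) forces its endpoints to differ, so 1 color is not enough.

No, G is not 1-colorable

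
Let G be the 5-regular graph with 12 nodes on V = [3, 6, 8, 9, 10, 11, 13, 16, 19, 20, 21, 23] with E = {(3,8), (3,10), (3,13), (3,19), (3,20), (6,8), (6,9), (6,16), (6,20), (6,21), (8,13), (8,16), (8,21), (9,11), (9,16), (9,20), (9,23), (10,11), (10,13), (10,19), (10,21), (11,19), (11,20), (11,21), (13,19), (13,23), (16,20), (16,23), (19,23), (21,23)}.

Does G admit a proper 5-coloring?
A valid 5-coloring: color 1: [11, 13, 16]; color 2: [19, 20, 21]; color 3: [8, 9, 10]; color 4: [3, 6, 23].
(χ(G) = 4 ≤ 5.)

Yes, G is 5-colorable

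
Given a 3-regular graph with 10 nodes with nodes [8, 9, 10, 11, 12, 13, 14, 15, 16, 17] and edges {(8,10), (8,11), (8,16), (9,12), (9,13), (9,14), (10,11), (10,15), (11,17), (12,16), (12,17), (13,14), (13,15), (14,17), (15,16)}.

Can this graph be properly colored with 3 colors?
Yes, G is 3-colorable

A valid 3-coloring: color 1: [8, 9, 15, 17]; color 2: [10, 12, 14]; color 3: [11, 13, 16].
(χ(G) = 3 ≤ 3.)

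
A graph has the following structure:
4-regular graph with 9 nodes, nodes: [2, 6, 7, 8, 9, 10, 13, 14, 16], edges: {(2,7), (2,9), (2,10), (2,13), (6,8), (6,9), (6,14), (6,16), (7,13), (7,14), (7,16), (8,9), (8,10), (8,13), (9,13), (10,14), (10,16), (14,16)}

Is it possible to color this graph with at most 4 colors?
A valid 4-coloring: color 1: [7, 9, 10]; color 2: [2, 8, 16]; color 3: [6, 13]; color 4: [14].
(χ(G) = 4 ≤ 4.)

Yes, G is 4-colorable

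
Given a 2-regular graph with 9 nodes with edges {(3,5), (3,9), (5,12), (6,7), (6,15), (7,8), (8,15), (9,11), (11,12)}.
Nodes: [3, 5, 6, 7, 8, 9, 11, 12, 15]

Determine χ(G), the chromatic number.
χ(G) = 3

Clique number ω(G) = 2 (lower bound: χ ≥ ω).
Odd cycle [12, 11, 9, 3, 5] needs 3 colors (χ ≥ 3).
The coloring below uses 3 colors, so χ(G) = 3.
A valid 3-coloring: color 1: [3, 6, 8, 12]; color 2: [5, 7, 9, 15]; color 3: [11].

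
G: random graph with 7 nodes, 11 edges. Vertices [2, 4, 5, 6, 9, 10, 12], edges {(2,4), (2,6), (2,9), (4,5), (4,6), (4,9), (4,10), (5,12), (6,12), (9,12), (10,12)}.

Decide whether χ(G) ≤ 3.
A valid 3-coloring: color 1: [4, 12]; color 2: [5, 6, 9, 10]; color 3: [2].
(χ(G) = 3 ≤ 3.)

Yes, G is 3-colorable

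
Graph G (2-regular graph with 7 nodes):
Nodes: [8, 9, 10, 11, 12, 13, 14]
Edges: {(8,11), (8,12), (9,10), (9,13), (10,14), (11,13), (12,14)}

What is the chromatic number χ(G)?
χ(G) = 3

Clique number ω(G) = 2 (lower bound: χ ≥ ω).
Odd cycle [9, 10, 14, 12, 8, 11, 13] needs 3 colors (χ ≥ 3).
The coloring below uses 3 colors, so χ(G) = 3.
A valid 3-coloring: color 1: [9, 11, 12]; color 2: [8, 13, 14]; color 3: [10].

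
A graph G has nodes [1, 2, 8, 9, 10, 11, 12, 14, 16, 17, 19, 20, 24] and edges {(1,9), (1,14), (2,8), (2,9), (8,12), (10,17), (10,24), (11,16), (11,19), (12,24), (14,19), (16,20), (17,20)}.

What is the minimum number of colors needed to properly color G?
Clique number ω(G) = 2 (lower bound: χ ≥ ω).
Odd cycle [19, 14, 1, 9, 2, 8, 12, 24, 10, 17, 20, 16, 11] needs 3 colors (χ ≥ 3).
The coloring below uses 3 colors, so χ(G) = 3.
A valid 3-coloring: color 1: [1, 2, 10, 12, 16, 19]; color 2: [8, 9, 11, 14, 17, 24]; color 3: [20].

χ(G) = 3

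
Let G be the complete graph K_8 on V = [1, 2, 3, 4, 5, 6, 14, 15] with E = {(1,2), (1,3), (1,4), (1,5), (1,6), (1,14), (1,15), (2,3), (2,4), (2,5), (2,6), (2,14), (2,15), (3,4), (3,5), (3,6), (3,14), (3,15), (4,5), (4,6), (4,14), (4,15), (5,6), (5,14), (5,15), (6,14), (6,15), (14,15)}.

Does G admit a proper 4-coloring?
No, G is not 4-colorable

The clique on vertices [1, 2, 3, 4, 5, 6, 14, 15] has size 8 > 4, so it alone needs 8 colors.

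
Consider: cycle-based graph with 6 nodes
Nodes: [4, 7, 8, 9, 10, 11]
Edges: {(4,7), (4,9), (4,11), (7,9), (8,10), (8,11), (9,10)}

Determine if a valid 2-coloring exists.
The clique on vertices [4, 7, 9] has size 3 > 2, so it alone needs 3 colors.

No, G is not 2-colorable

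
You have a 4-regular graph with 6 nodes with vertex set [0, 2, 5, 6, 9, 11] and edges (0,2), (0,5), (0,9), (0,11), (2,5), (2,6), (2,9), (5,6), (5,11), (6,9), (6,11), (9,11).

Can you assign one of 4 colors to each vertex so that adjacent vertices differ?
A valid 4-coloring: color 1: [2, 11]; color 2: [0, 6]; color 3: [5, 9].
(χ(G) = 3 ≤ 4.)

Yes, G is 4-colorable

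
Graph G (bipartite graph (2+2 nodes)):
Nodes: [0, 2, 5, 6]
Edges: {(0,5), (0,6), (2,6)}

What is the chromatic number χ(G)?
Clique number ω(G) = 2 (lower bound: χ ≥ ω).
The graph is bipartite (no odd cycle), so 2 colors suffice: χ(G) = 2.
A valid 2-coloring: color 1: [0, 2]; color 2: [5, 6].

χ(G) = 2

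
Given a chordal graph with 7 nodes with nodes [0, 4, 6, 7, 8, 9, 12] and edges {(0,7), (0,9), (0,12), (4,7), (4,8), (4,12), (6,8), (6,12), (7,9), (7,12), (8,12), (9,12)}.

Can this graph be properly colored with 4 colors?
A valid 4-coloring: color 1: [12]; color 2: [7, 8]; color 3: [4, 6, 9]; color 4: [0].
(χ(G) = 4 ≤ 4.)

Yes, G is 4-colorable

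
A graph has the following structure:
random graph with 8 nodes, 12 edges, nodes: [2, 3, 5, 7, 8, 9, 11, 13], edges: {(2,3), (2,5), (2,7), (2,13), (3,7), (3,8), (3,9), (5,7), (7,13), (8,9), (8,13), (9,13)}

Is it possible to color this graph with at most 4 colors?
Yes, G is 4-colorable

A valid 4-coloring: color 1: [3, 5, 11, 13]; color 2: [2, 8]; color 3: [7, 9].
(χ(G) = 3 ≤ 4.)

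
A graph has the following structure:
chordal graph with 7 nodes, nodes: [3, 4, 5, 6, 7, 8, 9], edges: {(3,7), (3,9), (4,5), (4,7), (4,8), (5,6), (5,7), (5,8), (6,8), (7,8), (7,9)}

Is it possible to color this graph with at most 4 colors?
A valid 4-coloring: color 1: [6, 7]; color 2: [3, 8]; color 3: [5, 9]; color 4: [4].
(χ(G) = 4 ≤ 4.)

Yes, G is 4-colorable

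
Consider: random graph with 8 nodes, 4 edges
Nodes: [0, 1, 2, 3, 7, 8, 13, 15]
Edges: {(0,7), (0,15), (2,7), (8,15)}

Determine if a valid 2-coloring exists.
Yes, G is 2-colorable

A valid 2-coloring: color 1: [0, 1, 2, 3, 8, 13]; color 2: [7, 15].
(χ(G) = 2 ≤ 2.)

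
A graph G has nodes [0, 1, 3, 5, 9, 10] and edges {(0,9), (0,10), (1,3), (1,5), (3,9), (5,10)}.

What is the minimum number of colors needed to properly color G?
Clique number ω(G) = 2 (lower bound: χ ≥ ω).
The graph is bipartite (no odd cycle), so 2 colors suffice: χ(G) = 2.
A valid 2-coloring: color 1: [1, 9, 10]; color 2: [0, 3, 5].

χ(G) = 2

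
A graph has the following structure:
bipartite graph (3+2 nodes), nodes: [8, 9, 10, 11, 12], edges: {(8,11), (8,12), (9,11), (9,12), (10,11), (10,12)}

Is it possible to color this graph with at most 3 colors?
Yes, G is 3-colorable

A valid 3-coloring: color 1: [11, 12]; color 2: [8, 9, 10].
(χ(G) = 2 ≤ 3.)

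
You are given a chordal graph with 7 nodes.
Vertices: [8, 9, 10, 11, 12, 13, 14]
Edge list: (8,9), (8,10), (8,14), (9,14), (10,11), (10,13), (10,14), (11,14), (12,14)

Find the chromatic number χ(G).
Clique number ω(G) = 3 (lower bound: χ ≥ ω).
The clique on [8, 9, 14] has size 3, forcing χ ≥ 3, and the coloring below uses 3 colors, so χ(G) = 3.
A valid 3-coloring: color 1: [13, 14]; color 2: [9, 10, 12]; color 3: [8, 11].

χ(G) = 3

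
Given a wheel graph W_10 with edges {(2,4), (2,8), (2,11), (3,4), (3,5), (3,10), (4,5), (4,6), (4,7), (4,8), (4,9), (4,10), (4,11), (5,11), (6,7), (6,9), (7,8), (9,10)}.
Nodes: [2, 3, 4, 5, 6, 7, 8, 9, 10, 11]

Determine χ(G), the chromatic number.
Clique number ω(G) = 3 (lower bound: χ ≥ ω).
Odd cycle [5, 3, 10, 9, 6, 7, 8, 2, 11] needs 3 colors (χ ≥ 3).
Vertex 4 is adjacent to every vertex of [2, 3, 5, 6, 7, 8, 9, 10, 11], which already need 3 colors among themselves, so 4 needs a new color (χ ≥ 4).
The coloring below uses 4 colors, so χ(G) = 4.
A valid 4-coloring: color 1: [4]; color 2: [2, 5, 6, 10]; color 3: [3, 7, 9, 11]; color 4: [8].

χ(G) = 4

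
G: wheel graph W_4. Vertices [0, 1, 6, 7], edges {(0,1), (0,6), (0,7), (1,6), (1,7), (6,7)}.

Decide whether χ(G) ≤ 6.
A valid 6-coloring: color 1: [6]; color 2: [1]; color 3: [0]; color 4: [7].
(χ(G) = 4 ≤ 6.)

Yes, G is 6-colorable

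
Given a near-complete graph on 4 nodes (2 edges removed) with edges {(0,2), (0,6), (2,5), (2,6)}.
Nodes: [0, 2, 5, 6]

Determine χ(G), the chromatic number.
χ(G) = 3

Clique number ω(G) = 3 (lower bound: χ ≥ ω).
The clique on [0, 2, 6] has size 3, forcing χ ≥ 3, and the coloring below uses 3 colors, so χ(G) = 3.
A valid 3-coloring: color 1: [2]; color 2: [0, 5]; color 3: [6].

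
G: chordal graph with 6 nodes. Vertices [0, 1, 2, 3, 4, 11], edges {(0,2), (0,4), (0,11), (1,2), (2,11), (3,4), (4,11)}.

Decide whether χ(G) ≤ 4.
A valid 4-coloring: color 1: [2, 4]; color 2: [0, 1, 3]; color 3: [11].
(χ(G) = 3 ≤ 4.)

Yes, G is 4-colorable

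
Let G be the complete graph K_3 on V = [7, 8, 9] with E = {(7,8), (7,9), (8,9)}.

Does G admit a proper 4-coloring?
Yes, G is 4-colorable

A valid 4-coloring: color 1: [9]; color 2: [7]; color 3: [8].
(χ(G) = 3 ≤ 4.)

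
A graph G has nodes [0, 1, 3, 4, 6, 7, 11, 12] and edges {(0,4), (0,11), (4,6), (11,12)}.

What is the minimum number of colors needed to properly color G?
χ(G) = 2

Clique number ω(G) = 2 (lower bound: χ ≥ ω).
The graph is bipartite (no odd cycle), so 2 colors suffice: χ(G) = 2.
A valid 2-coloring: color 1: [1, 3, 4, 7, 11]; color 2: [0, 6, 12].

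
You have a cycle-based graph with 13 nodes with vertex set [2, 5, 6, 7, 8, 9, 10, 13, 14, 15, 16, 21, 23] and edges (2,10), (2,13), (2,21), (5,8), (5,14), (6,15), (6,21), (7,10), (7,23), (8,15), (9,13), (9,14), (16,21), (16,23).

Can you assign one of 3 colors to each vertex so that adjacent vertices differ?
Yes, G is 3-colorable

A valid 3-coloring: color 1: [2, 6, 7, 8, 14, 16]; color 2: [5, 9, 10, 15, 21, 23]; color 3: [13].
(χ(G) = 3 ≤ 3.)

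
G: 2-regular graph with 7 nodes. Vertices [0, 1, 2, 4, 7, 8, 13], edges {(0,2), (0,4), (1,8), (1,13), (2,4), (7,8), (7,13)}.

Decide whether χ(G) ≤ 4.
A valid 4-coloring: color 1: [0, 8, 13]; color 2: [1, 4, 7]; color 3: [2].
(χ(G) = 3 ≤ 4.)

Yes, G is 4-colorable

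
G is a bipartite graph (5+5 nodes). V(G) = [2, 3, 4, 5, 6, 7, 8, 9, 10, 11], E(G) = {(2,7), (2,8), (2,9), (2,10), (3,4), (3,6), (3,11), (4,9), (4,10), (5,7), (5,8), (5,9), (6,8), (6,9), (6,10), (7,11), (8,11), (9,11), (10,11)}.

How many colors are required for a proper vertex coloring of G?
Clique number ω(G) = 2 (lower bound: χ ≥ ω).
The graph is bipartite (no odd cycle), so 2 colors suffice: χ(G) = 2.
A valid 2-coloring: color 1: [3, 7, 8, 9, 10]; color 2: [2, 4, 5, 6, 11].

χ(G) = 2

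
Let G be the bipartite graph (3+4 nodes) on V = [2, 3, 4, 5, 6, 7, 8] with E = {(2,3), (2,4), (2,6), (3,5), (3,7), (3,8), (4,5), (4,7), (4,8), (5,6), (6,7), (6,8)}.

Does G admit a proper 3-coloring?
A valid 3-coloring: color 1: [3, 4, 6]; color 2: [2, 5, 7, 8].
(χ(G) = 2 ≤ 3.)

Yes, G is 3-colorable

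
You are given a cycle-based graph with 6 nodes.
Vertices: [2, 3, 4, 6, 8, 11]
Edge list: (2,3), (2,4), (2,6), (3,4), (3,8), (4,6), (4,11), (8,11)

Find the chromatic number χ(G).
Clique number ω(G) = 3 (lower bound: χ ≥ ω).
The clique on [2, 3, 4] has size 3, forcing χ ≥ 3, and the coloring below uses 3 colors, so χ(G) = 3.
A valid 3-coloring: color 1: [4, 8]; color 2: [2, 11]; color 3: [3, 6].

χ(G) = 3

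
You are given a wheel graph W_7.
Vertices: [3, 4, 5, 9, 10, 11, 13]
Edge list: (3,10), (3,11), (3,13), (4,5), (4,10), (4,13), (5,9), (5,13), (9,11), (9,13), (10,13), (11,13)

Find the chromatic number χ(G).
χ(G) = 3

Clique number ω(G) = 3 (lower bound: χ ≥ ω).
The clique on [9, 11, 13] has size 3, forcing χ ≥ 3, and the coloring below uses 3 colors, so χ(G) = 3.
A valid 3-coloring: color 1: [13]; color 2: [5, 10, 11]; color 3: [3, 4, 9].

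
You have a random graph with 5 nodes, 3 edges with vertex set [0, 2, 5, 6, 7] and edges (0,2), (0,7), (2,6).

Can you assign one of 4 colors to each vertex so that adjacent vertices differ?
A valid 4-coloring: color 1: [2, 5, 7]; color 2: [0, 6].
(χ(G) = 2 ≤ 4.)

Yes, G is 4-colorable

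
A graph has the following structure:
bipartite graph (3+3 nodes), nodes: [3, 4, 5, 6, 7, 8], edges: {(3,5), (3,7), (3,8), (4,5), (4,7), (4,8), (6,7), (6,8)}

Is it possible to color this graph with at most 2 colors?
A valid 2-coloring: color 1: [5, 7, 8]; color 2: [3, 4, 6].
(χ(G) = 2 ≤ 2.)

Yes, G is 2-colorable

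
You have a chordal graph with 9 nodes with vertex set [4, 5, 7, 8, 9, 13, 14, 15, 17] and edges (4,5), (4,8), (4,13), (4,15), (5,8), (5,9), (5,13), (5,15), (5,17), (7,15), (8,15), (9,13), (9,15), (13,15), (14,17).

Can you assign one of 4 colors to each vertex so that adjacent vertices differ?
Yes, G is 4-colorable

A valid 4-coloring: color 1: [5, 7, 14]; color 2: [15, 17]; color 3: [8, 13]; color 4: [4, 9].
(χ(G) = 4 ≤ 4.)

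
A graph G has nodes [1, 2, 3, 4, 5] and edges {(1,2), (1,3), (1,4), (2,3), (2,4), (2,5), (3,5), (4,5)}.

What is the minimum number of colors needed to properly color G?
χ(G) = 3

Clique number ω(G) = 3 (lower bound: χ ≥ ω).
The clique on [1, 2, 3] has size 3, forcing χ ≥ 3, and the coloring below uses 3 colors, so χ(G) = 3.
A valid 3-coloring: color 1: [2]; color 2: [3, 4]; color 3: [1, 5].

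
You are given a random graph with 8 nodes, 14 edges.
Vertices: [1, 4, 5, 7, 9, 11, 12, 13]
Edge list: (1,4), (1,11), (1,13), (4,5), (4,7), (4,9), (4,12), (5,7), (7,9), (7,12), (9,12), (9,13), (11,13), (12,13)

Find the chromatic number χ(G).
χ(G) = 4

Clique number ω(G) = 4 (lower bound: χ ≥ ω).
The clique on [4, 7, 9, 12] has size 4, forcing χ ≥ 4, and the coloring below uses 4 colors, so χ(G) = 4.
A valid 4-coloring: color 1: [4, 13]; color 2: [1, 5, 12]; color 3: [7, 11]; color 4: [9].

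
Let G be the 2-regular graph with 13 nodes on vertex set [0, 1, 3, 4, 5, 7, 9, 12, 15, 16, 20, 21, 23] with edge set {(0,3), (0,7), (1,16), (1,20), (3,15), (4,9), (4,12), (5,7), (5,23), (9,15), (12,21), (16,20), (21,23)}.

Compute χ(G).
Clique number ω(G) = 3 (lower bound: χ ≥ ω).
The clique on [1, 16, 20] has size 3, forcing χ ≥ 3, and the coloring below uses 3 colors, so χ(G) = 3.
A valid 3-coloring: color 1: [0, 4, 5, 15, 16, 21]; color 2: [3, 7, 9, 12, 20, 23]; color 3: [1].

χ(G) = 3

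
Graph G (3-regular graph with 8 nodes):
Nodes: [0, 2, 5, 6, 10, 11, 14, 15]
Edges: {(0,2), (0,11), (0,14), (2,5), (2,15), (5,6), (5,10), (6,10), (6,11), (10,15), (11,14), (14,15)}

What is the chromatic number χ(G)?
Clique number ω(G) = 3 (lower bound: χ ≥ ω).
The clique on [0, 11, 14] has size 3, forcing χ ≥ 3, and the coloring below uses 3 colors, so χ(G) = 3.
A valid 3-coloring: color 1: [2, 10, 14]; color 2: [0, 6, 15]; color 3: [5, 11].

χ(G) = 3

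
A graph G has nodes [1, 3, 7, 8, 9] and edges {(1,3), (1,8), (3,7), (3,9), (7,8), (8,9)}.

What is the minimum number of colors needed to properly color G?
χ(G) = 2

Clique number ω(G) = 2 (lower bound: χ ≥ ω).
The graph is bipartite (no odd cycle), so 2 colors suffice: χ(G) = 2.
A valid 2-coloring: color 1: [3, 8]; color 2: [1, 7, 9].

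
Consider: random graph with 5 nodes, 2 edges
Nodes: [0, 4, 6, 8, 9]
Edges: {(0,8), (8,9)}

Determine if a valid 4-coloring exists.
A valid 4-coloring: color 1: [4, 6, 8]; color 2: [0, 9].
(χ(G) = 2 ≤ 4.)

Yes, G is 4-colorable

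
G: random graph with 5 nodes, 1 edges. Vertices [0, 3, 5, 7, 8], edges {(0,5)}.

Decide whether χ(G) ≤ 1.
No, G is not 1-colorable

Edge (0,5) forces its endpoints to differ, so 1 color is not enough.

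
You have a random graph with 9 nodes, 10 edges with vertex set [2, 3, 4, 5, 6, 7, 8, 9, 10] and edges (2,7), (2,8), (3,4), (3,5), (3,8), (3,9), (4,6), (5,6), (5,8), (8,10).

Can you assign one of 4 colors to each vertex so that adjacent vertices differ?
A valid 4-coloring: color 1: [2, 3, 6, 10]; color 2: [4, 7, 8, 9]; color 3: [5].
(χ(G) = 3 ≤ 4.)

Yes, G is 4-colorable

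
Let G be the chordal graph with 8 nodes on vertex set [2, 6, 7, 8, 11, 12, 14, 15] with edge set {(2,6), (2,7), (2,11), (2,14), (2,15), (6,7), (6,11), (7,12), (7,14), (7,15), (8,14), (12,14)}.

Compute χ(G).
Clique number ω(G) = 3 (lower bound: χ ≥ ω).
The clique on [2, 6, 11] has size 3, forcing χ ≥ 3, and the coloring below uses 3 colors, so χ(G) = 3.
A valid 3-coloring: color 1: [7, 8, 11]; color 2: [2, 12]; color 3: [6, 14, 15].

χ(G) = 3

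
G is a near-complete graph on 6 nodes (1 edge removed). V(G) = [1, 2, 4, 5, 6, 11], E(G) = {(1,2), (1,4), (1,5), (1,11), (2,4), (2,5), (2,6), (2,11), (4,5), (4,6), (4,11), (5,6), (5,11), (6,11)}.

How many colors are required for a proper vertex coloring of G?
Clique number ω(G) = 5 (lower bound: χ ≥ ω).
The clique on [1, 2, 4, 5, 11] has size 5, forcing χ ≥ 5, and the coloring below uses 5 colors, so χ(G) = 5.
A valid 5-coloring: color 1: [11]; color 2: [4]; color 3: [2]; color 4: [5]; color 5: [1, 6].

χ(G) = 5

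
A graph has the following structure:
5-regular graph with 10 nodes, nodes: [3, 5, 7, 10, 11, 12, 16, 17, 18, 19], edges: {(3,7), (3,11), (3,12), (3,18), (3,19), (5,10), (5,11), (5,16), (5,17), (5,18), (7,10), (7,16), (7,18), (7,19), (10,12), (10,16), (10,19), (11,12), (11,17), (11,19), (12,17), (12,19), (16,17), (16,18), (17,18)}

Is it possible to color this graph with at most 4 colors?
A valid 4-coloring: color 1: [3, 10, 17]; color 2: [18, 19]; color 3: [5, 7, 12]; color 4: [11, 16].
(χ(G) = 4 ≤ 4.)

Yes, G is 4-colorable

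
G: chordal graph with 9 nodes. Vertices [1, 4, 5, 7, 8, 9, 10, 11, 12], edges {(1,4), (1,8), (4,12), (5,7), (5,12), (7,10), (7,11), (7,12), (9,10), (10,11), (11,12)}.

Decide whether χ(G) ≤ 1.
The clique on vertices [7, 10, 11] has size 3 > 1, so it alone needs 3 colors.

No, G is not 1-colorable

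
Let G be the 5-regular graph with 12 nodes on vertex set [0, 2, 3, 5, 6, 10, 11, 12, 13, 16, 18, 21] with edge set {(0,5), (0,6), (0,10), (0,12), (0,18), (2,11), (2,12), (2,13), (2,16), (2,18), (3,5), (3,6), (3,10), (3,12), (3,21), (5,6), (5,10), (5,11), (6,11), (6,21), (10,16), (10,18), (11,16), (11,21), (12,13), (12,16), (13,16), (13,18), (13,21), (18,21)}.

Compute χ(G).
χ(G) = 4

Clique number ω(G) = 4 (lower bound: χ ≥ ω).
The clique on [2, 12, 13, 16] has size 4, forcing χ ≥ 4, and the coloring below uses 4 colors, so χ(G) = 4.
A valid 4-coloring: color 1: [3, 16, 18]; color 2: [2, 5, 21]; color 3: [0, 11, 13]; color 4: [6, 10, 12].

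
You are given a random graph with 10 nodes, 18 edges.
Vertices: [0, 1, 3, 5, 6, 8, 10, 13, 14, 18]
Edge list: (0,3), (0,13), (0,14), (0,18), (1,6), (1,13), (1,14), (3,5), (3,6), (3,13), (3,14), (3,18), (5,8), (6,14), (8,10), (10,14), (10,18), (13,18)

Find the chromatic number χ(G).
Clique number ω(G) = 4 (lower bound: χ ≥ ω).
The clique on [0, 3, 13, 18] has size 4, forcing χ ≥ 4, and the coloring below uses 4 colors, so χ(G) = 4.
A valid 4-coloring: color 1: [1, 3, 8]; color 2: [5, 14, 18]; color 3: [0, 6, 10]; color 4: [13].

χ(G) = 4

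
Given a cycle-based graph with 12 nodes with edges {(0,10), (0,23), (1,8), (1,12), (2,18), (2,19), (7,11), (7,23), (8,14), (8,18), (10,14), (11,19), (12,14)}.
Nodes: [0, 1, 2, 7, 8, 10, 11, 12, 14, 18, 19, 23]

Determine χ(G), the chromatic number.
χ(G) = 2

Clique number ω(G) = 2 (lower bound: χ ≥ ω).
The graph is bipartite (no odd cycle), so 2 colors suffice: χ(G) = 2.
A valid 2-coloring: color 1: [0, 1, 7, 14, 18, 19]; color 2: [2, 8, 10, 11, 12, 23].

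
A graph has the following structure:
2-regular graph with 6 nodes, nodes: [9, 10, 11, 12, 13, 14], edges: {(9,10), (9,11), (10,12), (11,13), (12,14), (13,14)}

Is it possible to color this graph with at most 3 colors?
Yes, G is 3-colorable

A valid 3-coloring: color 1: [10, 11, 14]; color 2: [9, 12, 13].
(χ(G) = 2 ≤ 3.)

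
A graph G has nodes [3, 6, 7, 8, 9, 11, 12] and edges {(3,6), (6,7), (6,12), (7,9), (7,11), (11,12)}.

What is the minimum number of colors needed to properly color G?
χ(G) = 2

Clique number ω(G) = 2 (lower bound: χ ≥ ω).
The graph is bipartite (no odd cycle), so 2 colors suffice: χ(G) = 2.
A valid 2-coloring: color 1: [6, 8, 9, 11]; color 2: [3, 7, 12].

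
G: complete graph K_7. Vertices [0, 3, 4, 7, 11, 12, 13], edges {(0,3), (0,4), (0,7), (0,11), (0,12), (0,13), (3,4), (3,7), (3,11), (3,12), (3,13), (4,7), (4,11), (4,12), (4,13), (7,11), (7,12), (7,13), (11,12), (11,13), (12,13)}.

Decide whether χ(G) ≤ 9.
Yes, G is 9-colorable

A valid 9-coloring: color 1: [3]; color 2: [11]; color 3: [7]; color 4: [12]; color 5: [13]; color 6: [0]; color 7: [4].
(χ(G) = 7 ≤ 9.)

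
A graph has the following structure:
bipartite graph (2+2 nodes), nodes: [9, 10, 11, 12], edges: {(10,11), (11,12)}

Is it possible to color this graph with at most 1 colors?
Edge (10,11) forces its endpoints to differ, so 1 color is not enough.

No, G is not 1-colorable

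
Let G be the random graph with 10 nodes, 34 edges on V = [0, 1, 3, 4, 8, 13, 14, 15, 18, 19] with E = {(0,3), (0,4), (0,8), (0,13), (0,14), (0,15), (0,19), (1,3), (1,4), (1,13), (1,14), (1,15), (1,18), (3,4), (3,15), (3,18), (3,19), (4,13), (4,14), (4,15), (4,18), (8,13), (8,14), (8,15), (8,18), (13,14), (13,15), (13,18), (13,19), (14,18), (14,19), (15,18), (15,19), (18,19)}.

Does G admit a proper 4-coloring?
No, G is not 4-colorable

The clique on vertices [1, 3, 4, 15, 18] has size 5 > 4, so it alone needs 5 colors.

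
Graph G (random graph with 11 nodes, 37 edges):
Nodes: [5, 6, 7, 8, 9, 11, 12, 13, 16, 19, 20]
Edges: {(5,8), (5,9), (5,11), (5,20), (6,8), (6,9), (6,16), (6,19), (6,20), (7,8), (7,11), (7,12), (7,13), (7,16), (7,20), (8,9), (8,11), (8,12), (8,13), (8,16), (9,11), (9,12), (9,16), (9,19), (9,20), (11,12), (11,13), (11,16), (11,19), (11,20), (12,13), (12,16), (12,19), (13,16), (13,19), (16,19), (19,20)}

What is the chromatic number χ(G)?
χ(G) = 6

Clique number ω(G) = 6 (lower bound: χ ≥ ω).
The clique on [7, 8, 11, 12, 13, 16] has size 6, forcing χ ≥ 6, and the coloring below uses 6 colors, so χ(G) = 6.
A valid 6-coloring: color 1: [6, 11]; color 2: [7, 9]; color 3: [8, 19]; color 4: [16, 20]; color 5: [5, 12]; color 6: [13].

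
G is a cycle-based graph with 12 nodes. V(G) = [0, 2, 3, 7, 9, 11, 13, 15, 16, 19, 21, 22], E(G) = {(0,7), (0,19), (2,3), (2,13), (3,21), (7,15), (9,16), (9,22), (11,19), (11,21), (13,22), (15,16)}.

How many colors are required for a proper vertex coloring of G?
χ(G) = 2

Clique number ω(G) = 2 (lower bound: χ ≥ ω).
The graph is bipartite (no odd cycle), so 2 colors suffice: χ(G) = 2.
A valid 2-coloring: color 1: [2, 7, 16, 19, 21, 22]; color 2: [0, 3, 9, 11, 13, 15].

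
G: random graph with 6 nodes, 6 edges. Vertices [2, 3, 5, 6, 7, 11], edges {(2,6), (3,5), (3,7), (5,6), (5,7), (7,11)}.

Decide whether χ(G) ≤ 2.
The clique on vertices [3, 5, 7] has size 3 > 2, so it alone needs 3 colors.

No, G is not 2-colorable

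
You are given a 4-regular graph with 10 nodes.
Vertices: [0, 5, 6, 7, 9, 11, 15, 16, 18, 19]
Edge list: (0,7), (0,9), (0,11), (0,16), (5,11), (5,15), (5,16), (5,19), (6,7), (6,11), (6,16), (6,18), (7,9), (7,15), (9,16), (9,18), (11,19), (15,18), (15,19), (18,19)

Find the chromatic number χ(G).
Clique number ω(G) = 3 (lower bound: χ ≥ ω).
Suppose a proper 3-coloring c exists. The clique [0, 7, 9] takes 3 distinct colors; by symmetry let c(0) = 1, c(7) = 2, c(9) = 3.
- Vertex 16: neighbors [0, 9] already have colors [1, 3] ⇒ c(16) = 2.
- Vertex 5: neighbors [16] already have colors [2]; try each remaining color.
- Case c(5) = 1:
  - Vertex 15: neighbors [5, 7] already have colors [1, 2] ⇒ c(15) = 3.
  - Vertex 19: neighbors [5, 15] already have colors [1, 3] ⇒ c(19) = 2.
  - Vertex 11: neighbors [0, 19] already have colors [1, 2] ⇒ c(11) = 3.
  - Vertex 6: neighbors [7, 11] already have colors [2, 3] ⇒ c(6) = 1.
  - Vertex 18: neighbors [6, 19, 9] already have colors [1, 2, 3] — all 3 colors blocked. Contradiction.
- Case c(5) = 3:
  - Vertex 11: neighbors [0, 5] already have colors [1, 3] ⇒ c(11) = 2.
  - Vertex 15: neighbors [7, 5] already have colors [2, 3] ⇒ c(15) = 1.
  - Vertex 19: neighbors [15, 11, 5] already have colors [1, 2, 3] — all 3 colors blocked. Contradiction.
Every case ends in a contradiction, so G has no proper 3-coloring (χ ≥ 4).
The coloring below uses 4 colors, so χ(G) = 4.
A valid 4-coloring: color 1: [7, 16, 19]; color 2: [5, 6, 9]; color 3: [0, 15]; color 4: [11, 18].

χ(G) = 4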